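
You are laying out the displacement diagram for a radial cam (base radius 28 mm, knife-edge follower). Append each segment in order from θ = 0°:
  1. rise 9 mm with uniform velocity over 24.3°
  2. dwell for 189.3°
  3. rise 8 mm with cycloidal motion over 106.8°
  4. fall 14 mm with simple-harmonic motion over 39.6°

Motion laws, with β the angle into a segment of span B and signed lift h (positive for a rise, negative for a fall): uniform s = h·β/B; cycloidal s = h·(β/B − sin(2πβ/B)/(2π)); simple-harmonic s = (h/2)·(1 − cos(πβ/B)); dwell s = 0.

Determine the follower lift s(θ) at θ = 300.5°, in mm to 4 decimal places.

seg 1 [0°–24.3°] uniform, h=9: full span → s += 9 → s = 9.0000
seg 2 [24.3°–213.6°] dwell: s stays 9.0000
seg 3 [213.6°–320.4°] cycloidal, h=8: θ=300.5° here. β=86.9, B=106.8. 8·(0.8137 − sin(2π·0.8137)/(2π)) = 7.6821 → s = 16.6821

16.6821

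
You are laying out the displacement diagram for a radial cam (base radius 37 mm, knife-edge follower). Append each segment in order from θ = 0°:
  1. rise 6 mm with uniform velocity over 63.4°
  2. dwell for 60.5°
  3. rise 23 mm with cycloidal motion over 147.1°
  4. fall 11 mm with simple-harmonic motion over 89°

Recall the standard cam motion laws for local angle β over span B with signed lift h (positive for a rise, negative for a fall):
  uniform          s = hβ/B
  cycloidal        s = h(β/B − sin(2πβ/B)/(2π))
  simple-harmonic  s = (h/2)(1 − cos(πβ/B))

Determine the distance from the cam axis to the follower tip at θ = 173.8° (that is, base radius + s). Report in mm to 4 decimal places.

seg 1 [0°–63.4°] uniform, h=6: full span → s += 6 → s = 6.0000
seg 2 [63.4°–123.9°] dwell: s stays 6.0000
seg 3 [123.9°–271°] cycloidal, h=23: θ=173.8° here. β=49.9, B=147.1. 23·(0.3392 − sin(2π·0.3392)/(2π)) = 4.7019 → s = 10.7019
radial distance = base radius + s = 37 + 10.7019 = 47.7019

47.7019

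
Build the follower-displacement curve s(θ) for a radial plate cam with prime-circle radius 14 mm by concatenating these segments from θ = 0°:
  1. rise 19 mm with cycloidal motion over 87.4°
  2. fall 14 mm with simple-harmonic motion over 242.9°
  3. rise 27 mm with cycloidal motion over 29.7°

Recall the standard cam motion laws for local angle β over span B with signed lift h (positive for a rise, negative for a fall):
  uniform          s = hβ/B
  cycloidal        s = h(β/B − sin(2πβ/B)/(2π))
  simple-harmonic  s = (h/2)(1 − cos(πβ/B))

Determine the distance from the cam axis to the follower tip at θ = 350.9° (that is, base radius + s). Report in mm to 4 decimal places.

seg 1 [0°–87.4°] cycloidal, h=19: full span → s += 19 → s = 19.0000
seg 2 [87.4°–330.3°] simple-harmonic, h=-14: full span → s += -14 → s = 5.0000
seg 3 [330.3°–360°] cycloidal, h=27: θ=350.9° here. β=20.6, B=29.7. 27·(0.6936 − sin(2π·0.6936)/(2π)) = 22.7575 → s = 27.7575
radial distance = base radius + s = 14 + 27.7575 = 41.7575

41.7575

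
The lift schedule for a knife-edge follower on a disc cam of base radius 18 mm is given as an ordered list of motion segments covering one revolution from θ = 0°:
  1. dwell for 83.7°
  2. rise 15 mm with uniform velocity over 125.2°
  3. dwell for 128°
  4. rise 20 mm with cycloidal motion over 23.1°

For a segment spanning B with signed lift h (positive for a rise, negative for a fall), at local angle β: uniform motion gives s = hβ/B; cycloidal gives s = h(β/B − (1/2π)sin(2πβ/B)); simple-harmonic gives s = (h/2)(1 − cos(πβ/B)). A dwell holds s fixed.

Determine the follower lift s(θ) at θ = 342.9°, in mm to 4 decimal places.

seg 1 [0°–83.7°] dwell: s stays 0.0000
seg 2 [83.7°–208.9°] uniform, h=15: full span → s += 15 → s = 15.0000
seg 3 [208.9°–336.9°] dwell: s stays 15.0000
seg 4 [336.9°–360°] cycloidal, h=20: θ=342.9° here. β=6, B=23.1. 20·(0.2597 − sin(2π·0.2597)/(2π)) = 2.0177 → s = 17.0177

17.0177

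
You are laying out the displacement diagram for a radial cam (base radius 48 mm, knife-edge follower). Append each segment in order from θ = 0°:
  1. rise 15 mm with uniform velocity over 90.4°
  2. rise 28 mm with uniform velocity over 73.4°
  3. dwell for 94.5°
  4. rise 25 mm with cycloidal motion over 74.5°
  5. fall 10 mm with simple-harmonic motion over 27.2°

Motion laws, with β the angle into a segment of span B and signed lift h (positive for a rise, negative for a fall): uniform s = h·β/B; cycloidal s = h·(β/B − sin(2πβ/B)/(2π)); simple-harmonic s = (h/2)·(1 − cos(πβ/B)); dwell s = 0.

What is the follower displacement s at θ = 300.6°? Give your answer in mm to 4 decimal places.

seg 1 [0°–90.4°] uniform, h=15: full span → s += 15 → s = 15.0000
seg 2 [90.4°–163.8°] uniform, h=28: full span → s += 28 → s = 43.0000
seg 3 [163.8°–258.3°] dwell: s stays 43.0000
seg 4 [258.3°–332.8°] cycloidal, h=25: θ=300.6° here. β=42.3, B=74.5. 25·(0.5678 − sin(2π·0.5678)/(2π)) = 15.8385 → s = 58.8385

58.8385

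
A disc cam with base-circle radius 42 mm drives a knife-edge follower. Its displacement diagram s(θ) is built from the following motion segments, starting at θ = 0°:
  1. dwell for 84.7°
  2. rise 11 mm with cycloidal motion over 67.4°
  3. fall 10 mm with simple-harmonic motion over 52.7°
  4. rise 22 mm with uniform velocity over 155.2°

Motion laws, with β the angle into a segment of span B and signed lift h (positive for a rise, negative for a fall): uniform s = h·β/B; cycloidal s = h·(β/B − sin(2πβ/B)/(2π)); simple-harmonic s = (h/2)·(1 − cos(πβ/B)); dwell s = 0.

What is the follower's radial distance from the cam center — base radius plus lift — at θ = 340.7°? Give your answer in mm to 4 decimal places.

seg 1 [0°–84.7°] dwell: s stays 0.0000
seg 2 [84.7°–152.1°] cycloidal, h=11: full span → s += 11 → s = 11.0000
seg 3 [152.1°–204.8°] simple-harmonic, h=-10: full span → s += -10 → s = 1.0000
seg 4 [204.8°–360°] uniform, h=22: θ=340.7° here. β=135.9, B=155.2. 22·135.9/155.2 = 19.2642 → s = 20.2642
radial distance = base radius + s = 42 + 20.2642 = 62.2642

62.2642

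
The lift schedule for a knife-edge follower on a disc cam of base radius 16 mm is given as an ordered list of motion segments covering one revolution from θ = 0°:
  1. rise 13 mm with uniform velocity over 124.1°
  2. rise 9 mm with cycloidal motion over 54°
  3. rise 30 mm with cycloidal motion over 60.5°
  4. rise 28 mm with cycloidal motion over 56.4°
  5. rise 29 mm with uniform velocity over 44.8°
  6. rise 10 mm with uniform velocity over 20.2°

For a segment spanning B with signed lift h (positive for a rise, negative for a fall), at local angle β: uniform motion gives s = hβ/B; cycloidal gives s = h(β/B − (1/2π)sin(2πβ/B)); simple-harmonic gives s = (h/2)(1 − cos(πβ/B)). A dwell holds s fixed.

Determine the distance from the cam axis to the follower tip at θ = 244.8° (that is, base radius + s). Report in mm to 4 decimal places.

seg 1 [0°–124.1°] uniform, h=13: full span → s += 13 → s = 13.0000
seg 2 [124.1°–178.1°] cycloidal, h=9: full span → s += 9 → s = 22.0000
seg 3 [178.1°–238.6°] cycloidal, h=30: full span → s += 30 → s = 52.0000
seg 4 [238.6°–295°] cycloidal, h=28: θ=244.8° here. β=6.2, B=56.4. 28·(0.1099 − sin(2π·0.1099)/(2π)) = 0.2390 → s = 52.2390
radial distance = base radius + s = 16 + 52.2390 = 68.2390

68.2390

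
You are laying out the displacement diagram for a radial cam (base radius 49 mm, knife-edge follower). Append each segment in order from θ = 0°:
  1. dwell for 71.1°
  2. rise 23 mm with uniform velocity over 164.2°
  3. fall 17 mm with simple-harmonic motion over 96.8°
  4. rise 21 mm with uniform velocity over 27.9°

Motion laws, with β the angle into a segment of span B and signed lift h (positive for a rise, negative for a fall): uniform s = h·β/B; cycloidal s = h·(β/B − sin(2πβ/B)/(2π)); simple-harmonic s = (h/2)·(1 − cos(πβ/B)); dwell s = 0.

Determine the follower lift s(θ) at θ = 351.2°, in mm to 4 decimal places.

seg 1 [0°–71.1°] dwell: s stays 0.0000
seg 2 [71.1°–235.3°] uniform, h=23: full span → s += 23 → s = 23.0000
seg 3 [235.3°–332.1°] simple-harmonic, h=-17: full span → s += -17 → s = 6.0000
seg 4 [332.1°–360°] uniform, h=21: θ=351.2° here. β=19.1, B=27.9. 21·19.1/27.9 = 14.3763 → s = 20.3763

20.3763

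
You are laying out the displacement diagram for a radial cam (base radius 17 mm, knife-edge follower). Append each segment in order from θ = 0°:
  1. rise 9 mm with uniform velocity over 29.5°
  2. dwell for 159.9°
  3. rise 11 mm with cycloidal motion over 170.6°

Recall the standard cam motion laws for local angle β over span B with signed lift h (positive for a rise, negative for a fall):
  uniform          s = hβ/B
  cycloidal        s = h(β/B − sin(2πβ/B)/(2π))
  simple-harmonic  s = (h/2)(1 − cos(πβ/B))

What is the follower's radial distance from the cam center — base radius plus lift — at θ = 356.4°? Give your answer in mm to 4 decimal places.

seg 1 [0°–29.5°] uniform, h=9: full span → s += 9 → s = 9.0000
seg 2 [29.5°–189.4°] dwell: s stays 9.0000
seg 3 [189.4°–360°] cycloidal, h=11: θ=356.4° here. β=167, B=170.6. 11·(0.9789 − sin(2π·0.9789)/(2π)) = 10.9993 → s = 19.9993
radial distance = base radius + s = 17 + 19.9993 = 36.9993

36.9993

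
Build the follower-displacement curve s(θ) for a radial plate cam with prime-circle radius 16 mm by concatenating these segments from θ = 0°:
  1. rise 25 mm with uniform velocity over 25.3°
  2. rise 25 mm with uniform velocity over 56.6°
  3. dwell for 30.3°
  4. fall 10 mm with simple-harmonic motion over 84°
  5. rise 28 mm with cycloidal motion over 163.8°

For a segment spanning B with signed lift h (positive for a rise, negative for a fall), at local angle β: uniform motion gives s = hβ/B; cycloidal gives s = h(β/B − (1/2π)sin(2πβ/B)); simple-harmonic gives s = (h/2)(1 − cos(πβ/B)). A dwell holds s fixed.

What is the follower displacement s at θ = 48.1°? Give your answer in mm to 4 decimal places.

seg 1 [0°–25.3°] uniform, h=25: full span → s += 25 → s = 25.0000
seg 2 [25.3°–81.9°] uniform, h=25: θ=48.1° here. β=22.8, B=56.6. 25·22.8/56.6 = 10.0707 → s = 35.0707

35.0707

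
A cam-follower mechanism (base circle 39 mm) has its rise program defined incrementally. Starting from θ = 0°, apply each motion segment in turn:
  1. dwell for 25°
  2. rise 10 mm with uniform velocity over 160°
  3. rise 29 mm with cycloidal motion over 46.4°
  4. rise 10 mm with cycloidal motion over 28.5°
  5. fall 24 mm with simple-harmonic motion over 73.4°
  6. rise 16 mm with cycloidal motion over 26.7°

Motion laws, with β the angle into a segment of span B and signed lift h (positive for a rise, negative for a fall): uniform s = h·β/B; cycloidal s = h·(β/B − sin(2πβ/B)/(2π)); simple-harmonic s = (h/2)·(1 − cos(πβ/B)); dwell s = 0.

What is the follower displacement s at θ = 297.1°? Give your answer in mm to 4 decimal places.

seg 1 [0°–25°] dwell: s stays 0.0000
seg 2 [25°–185°] uniform, h=10: full span → s += 10 → s = 10.0000
seg 3 [185°–231.4°] cycloidal, h=29: full span → s += 29 → s = 39.0000
seg 4 [231.4°–259.9°] cycloidal, h=10: full span → s += 10 → s = 49.0000
seg 5 [259.9°–333.3°] simple-harmonic, h=-24: θ=297.1° here. β=37.2, B=73.4. -24/2·(1 − cos(π·0.5068)) = -12.2568 → s = 36.7432

36.7432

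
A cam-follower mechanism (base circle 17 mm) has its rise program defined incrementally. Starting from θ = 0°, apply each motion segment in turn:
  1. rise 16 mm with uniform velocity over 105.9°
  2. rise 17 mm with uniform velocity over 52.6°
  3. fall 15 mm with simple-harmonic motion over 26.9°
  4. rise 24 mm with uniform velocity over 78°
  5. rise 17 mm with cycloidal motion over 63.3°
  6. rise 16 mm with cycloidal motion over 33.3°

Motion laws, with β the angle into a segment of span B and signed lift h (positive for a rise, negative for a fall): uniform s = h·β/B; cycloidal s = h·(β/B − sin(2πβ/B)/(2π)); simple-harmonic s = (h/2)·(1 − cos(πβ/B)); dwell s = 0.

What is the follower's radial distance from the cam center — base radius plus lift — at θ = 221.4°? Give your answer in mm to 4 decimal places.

seg 1 [0°–105.9°] uniform, h=16: full span → s += 16 → s = 16.0000
seg 2 [105.9°–158.5°] uniform, h=17: full span → s += 17 → s = 33.0000
seg 3 [158.5°–185.4°] simple-harmonic, h=-15: full span → s += -15 → s = 18.0000
seg 4 [185.4°–263.4°] uniform, h=24: θ=221.4° here. β=36, B=78. 24·36/78 = 11.0769 → s = 29.0769
radial distance = base radius + s = 17 + 29.0769 = 46.0769

46.0769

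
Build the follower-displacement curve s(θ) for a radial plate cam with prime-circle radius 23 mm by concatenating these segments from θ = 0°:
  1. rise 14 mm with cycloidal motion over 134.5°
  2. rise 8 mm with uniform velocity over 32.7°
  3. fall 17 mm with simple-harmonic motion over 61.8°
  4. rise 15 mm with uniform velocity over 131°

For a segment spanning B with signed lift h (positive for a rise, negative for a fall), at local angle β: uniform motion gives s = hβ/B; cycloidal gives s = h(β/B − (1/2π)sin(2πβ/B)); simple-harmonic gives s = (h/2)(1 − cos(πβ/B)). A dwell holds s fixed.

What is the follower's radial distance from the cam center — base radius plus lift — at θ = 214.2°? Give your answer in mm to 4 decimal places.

seg 1 [0°–134.5°] cycloidal, h=14: full span → s += 14 → s = 14.0000
seg 2 [134.5°–167.2°] uniform, h=8: full span → s += 8 → s = 22.0000
seg 3 [167.2°–229°] simple-harmonic, h=-17: θ=214.2° here. β=47, B=61.8. -17/2·(1 − cos(π·0.7605)) = -14.7057 → s = 7.2943
radial distance = base radius + s = 23 + 7.2943 = 30.2943

30.2943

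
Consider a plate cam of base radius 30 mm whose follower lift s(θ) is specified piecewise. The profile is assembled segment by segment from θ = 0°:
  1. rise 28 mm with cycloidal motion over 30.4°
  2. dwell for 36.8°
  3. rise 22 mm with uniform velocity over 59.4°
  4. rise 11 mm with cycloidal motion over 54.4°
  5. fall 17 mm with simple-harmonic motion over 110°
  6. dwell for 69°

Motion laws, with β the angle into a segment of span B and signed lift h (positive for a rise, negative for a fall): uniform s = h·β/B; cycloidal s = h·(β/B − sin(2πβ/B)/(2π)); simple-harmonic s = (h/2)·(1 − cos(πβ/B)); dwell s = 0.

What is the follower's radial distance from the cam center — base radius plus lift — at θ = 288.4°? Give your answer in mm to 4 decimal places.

seg 1 [0°–30.4°] cycloidal, h=28: full span → s += 28 → s = 28.0000
seg 2 [30.4°–67.2°] dwell: s stays 28.0000
seg 3 [67.2°–126.6°] uniform, h=22: full span → s += 22 → s = 50.0000
seg 4 [126.6°–181°] cycloidal, h=11: full span → s += 11 → s = 61.0000
seg 5 [181°–291°] simple-harmonic, h=-17: θ=288.4° here. β=107.4, B=110. -17/2·(1 − cos(π·0.9764)) = -16.9766 → s = 44.0234
radial distance = base radius + s = 30 + 44.0234 = 74.0234

74.0234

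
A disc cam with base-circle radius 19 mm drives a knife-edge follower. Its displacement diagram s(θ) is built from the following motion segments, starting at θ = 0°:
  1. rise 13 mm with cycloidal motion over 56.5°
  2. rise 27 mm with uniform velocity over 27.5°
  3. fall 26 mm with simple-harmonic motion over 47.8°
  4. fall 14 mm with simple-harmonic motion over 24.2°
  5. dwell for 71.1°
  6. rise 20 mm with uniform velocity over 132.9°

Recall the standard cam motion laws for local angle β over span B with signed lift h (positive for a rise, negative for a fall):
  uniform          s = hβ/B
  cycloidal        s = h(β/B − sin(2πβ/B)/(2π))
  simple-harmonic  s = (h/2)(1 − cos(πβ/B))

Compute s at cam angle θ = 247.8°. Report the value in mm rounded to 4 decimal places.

seg 1 [0°–56.5°] cycloidal, h=13: full span → s += 13 → s = 13.0000
seg 2 [56.5°–84°] uniform, h=27: full span → s += 27 → s = 40.0000
seg 3 [84°–131.8°] simple-harmonic, h=-26: full span → s += -26 → s = 14.0000
seg 4 [131.8°–156°] simple-harmonic, h=-14: full span → s += -14 → s = 0.0000
seg 5 [156°–227.1°] dwell: s stays 0.0000
seg 6 [227.1°–360°] uniform, h=20: θ=247.8° here. β=20.7, B=132.9. 20·20.7/132.9 = 3.1151 → s = 3.1151

3.1151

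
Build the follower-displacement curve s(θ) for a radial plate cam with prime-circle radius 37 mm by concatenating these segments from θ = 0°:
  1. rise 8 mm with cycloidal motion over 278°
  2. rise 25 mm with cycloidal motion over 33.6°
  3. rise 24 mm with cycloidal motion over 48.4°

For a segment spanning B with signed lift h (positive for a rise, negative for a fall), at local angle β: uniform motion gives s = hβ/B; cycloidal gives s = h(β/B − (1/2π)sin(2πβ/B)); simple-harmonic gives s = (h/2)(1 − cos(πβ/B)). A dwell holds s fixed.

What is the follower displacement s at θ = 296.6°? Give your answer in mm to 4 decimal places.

seg 1 [0°–278°] cycloidal, h=8: full span → s += 8 → s = 8.0000
seg 2 [278°–311.6°] cycloidal, h=25: θ=296.6° here. β=18.6, B=33.6. 25·(0.5536 − sin(2π·0.5536)/(2π)) = 15.1534 → s = 23.1534

23.1534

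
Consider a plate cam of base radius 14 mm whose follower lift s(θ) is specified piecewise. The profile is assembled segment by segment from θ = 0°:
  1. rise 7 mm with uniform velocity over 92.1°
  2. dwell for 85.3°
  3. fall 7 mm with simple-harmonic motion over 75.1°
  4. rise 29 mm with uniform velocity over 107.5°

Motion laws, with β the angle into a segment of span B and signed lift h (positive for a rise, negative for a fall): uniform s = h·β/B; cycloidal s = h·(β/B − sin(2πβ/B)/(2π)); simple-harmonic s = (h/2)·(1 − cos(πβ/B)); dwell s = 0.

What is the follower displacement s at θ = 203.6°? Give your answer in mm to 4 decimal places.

seg 1 [0°–92.1°] uniform, h=7: full span → s += 7 → s = 7.0000
seg 2 [92.1°–177.4°] dwell: s stays 7.0000
seg 3 [177.4°–252.5°] simple-harmonic, h=-7: θ=203.6° here. β=26.2, B=75.1. -7/2·(1 − cos(π·0.3489)) = -1.9000 → s = 5.1000

5.1000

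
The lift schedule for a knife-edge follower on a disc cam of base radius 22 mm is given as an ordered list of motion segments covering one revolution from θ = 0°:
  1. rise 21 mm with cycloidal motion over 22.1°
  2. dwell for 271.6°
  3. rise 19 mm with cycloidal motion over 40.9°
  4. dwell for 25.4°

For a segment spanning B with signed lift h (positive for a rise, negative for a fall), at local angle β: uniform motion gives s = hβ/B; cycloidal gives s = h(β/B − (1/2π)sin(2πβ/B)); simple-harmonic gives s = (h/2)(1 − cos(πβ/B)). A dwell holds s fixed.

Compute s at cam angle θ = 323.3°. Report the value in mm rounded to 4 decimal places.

seg 1 [0°–22.1°] cycloidal, h=21: full span → s += 21 → s = 21.0000
seg 2 [22.1°–293.7°] dwell: s stays 21.0000
seg 3 [293.7°–334.6°] cycloidal, h=19: θ=323.3° here. β=29.6, B=40.9. 19·(0.7237 − sin(2π·0.7237)/(2π)) = 16.7334 → s = 37.7334

37.7334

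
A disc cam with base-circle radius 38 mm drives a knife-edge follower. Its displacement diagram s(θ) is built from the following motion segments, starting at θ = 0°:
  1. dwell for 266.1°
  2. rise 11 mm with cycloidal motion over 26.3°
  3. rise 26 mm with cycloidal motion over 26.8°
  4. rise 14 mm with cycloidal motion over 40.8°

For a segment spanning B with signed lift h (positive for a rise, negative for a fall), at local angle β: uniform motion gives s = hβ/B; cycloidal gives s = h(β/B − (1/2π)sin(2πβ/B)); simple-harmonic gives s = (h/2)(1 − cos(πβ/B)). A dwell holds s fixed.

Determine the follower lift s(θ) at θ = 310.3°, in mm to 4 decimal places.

seg 1 [0°–266.1°] dwell: s stays 0.0000
seg 2 [266.1°–292.4°] cycloidal, h=11: full span → s += 11 → s = 11.0000
seg 3 [292.4°–319.2°] cycloidal, h=26: θ=310.3° here. β=17.9, B=26.8. 26·(0.6679 − sin(2π·0.6679)/(2π)) = 20.9654 → s = 31.9654

31.9654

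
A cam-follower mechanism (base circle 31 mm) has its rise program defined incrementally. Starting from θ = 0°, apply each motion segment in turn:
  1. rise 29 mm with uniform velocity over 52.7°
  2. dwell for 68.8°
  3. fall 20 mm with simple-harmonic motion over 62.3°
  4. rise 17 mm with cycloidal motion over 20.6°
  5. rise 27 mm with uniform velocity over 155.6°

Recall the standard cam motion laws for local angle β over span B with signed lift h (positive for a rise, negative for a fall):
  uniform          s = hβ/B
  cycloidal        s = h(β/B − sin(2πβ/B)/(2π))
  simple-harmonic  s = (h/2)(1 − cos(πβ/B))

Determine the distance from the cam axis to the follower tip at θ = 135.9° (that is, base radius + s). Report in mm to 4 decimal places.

seg 1 [0°–52.7°] uniform, h=29: full span → s += 29 → s = 29.0000
seg 2 [52.7°–121.5°] dwell: s stays 29.0000
seg 3 [121.5°–183.8°] simple-harmonic, h=-20: θ=135.9° here. β=14.4, B=62.3. -20/2·(1 − cos(π·0.2311)) = -2.5226 → s = 26.4774
radial distance = base radius + s = 31 + 26.4774 = 57.4774

57.4774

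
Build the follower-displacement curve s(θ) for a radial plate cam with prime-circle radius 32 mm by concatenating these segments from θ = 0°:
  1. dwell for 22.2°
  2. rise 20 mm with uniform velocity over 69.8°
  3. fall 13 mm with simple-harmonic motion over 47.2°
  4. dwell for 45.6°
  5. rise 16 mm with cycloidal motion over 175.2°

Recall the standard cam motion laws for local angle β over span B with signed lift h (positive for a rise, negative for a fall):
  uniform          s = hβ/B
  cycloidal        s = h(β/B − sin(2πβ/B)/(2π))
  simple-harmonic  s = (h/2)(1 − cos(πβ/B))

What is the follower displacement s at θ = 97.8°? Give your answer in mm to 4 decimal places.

seg 1 [0°–22.2°] dwell: s stays 0.0000
seg 2 [22.2°–92°] uniform, h=20: full span → s += 20 → s = 20.0000
seg 3 [92°–139.2°] simple-harmonic, h=-13: θ=97.8° here. β=5.8, B=47.2. -13/2·(1 − cos(π·0.1229)) = -0.4784 → s = 19.5216

19.5216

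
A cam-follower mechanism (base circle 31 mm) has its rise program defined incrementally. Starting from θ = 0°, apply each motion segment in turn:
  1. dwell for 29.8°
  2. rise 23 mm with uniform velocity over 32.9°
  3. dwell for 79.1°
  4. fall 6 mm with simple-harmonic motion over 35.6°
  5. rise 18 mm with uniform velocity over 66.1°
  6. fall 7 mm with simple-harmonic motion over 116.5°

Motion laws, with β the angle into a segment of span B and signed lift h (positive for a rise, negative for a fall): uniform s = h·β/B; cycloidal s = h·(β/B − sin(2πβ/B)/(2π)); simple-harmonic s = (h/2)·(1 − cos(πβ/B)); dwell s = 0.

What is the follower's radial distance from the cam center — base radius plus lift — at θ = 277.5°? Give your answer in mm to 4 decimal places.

seg 1 [0°–29.8°] dwell: s stays 0.0000
seg 2 [29.8°–62.7°] uniform, h=23: full span → s += 23 → s = 23.0000
seg 3 [62.7°–141.8°] dwell: s stays 23.0000
seg 4 [141.8°–177.4°] simple-harmonic, h=-6: full span → s += -6 → s = 17.0000
seg 5 [177.4°–243.5°] uniform, h=18: full span → s += 18 → s = 35.0000
seg 6 [243.5°–360°] simple-harmonic, h=-7: θ=277.5° here. β=34, B=116.5. -7/2·(1 − cos(π·0.2918)) = -1.3709 → s = 33.6291
radial distance = base radius + s = 31 + 33.6291 = 64.6291

64.6291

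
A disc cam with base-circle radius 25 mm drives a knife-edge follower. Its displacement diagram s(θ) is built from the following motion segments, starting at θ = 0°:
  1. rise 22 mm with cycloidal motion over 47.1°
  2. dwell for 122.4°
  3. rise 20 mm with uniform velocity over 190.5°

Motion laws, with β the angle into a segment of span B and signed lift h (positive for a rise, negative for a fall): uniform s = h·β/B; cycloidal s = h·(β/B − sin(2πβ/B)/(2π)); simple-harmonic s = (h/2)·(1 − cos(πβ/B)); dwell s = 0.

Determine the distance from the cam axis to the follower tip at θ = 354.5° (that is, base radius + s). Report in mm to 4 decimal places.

seg 1 [0°–47.1°] cycloidal, h=22: full span → s += 22 → s = 22.0000
seg 2 [47.1°–169.5°] dwell: s stays 22.0000
seg 3 [169.5°–360°] uniform, h=20: θ=354.5° here. β=185, B=190.5. 20·185/190.5 = 19.4226 → s = 41.4226
radial distance = base radius + s = 25 + 41.4226 = 66.4226

66.4226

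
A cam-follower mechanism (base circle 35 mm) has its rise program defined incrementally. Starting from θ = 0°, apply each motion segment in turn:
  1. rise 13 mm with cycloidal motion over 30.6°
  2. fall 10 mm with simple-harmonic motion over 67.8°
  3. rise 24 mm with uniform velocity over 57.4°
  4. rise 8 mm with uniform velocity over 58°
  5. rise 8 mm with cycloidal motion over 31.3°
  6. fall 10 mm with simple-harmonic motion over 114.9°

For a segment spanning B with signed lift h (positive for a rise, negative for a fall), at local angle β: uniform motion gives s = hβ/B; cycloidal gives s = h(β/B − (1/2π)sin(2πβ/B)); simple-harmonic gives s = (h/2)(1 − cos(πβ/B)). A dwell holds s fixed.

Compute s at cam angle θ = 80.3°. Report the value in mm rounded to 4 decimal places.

seg 1 [0°–30.6°] cycloidal, h=13: full span → s += 13 → s = 13.0000
seg 2 [30.6°–98.4°] simple-harmonic, h=-10: θ=80.3° here. β=49.7, B=67.8. -10/2·(1 − cos(π·0.7330)) = -8.3422 → s = 4.6578

4.6578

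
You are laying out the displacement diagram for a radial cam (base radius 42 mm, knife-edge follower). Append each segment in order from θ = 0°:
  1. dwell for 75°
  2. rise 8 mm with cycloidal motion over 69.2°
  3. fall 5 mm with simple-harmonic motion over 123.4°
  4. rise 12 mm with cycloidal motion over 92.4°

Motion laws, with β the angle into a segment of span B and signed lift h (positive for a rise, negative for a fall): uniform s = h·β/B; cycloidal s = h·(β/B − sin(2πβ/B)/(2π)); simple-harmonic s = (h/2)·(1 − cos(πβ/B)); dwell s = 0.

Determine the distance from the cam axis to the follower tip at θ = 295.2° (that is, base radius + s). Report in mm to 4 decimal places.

seg 1 [0°–75°] dwell: s stays 0.0000
seg 2 [75°–144.2°] cycloidal, h=8: full span → s += 8 → s = 8.0000
seg 3 [144.2°–267.6°] simple-harmonic, h=-5: full span → s += -5 → s = 3.0000
seg 4 [267.6°–360°] cycloidal, h=12: θ=295.2° here. β=27.6, B=92.4. 12·(0.2987 − sin(2π·0.2987)/(2π)) = 1.7633 → s = 4.7633
radial distance = base radius + s = 42 + 4.7633 = 46.7633

46.7633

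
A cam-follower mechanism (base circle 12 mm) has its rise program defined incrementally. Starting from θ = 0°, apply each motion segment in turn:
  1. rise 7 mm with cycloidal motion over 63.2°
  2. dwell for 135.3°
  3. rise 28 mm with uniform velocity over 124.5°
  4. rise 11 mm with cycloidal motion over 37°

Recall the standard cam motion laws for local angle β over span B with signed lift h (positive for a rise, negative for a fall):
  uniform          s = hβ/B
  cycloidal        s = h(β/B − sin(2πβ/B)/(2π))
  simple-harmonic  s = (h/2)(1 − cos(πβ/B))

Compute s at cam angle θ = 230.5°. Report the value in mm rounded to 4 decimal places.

seg 1 [0°–63.2°] cycloidal, h=7: full span → s += 7 → s = 7.0000
seg 2 [63.2°–198.5°] dwell: s stays 7.0000
seg 3 [198.5°–323°] uniform, h=28: θ=230.5° here. β=32, B=124.5. 28·32/124.5 = 7.1968 → s = 14.1968

14.1968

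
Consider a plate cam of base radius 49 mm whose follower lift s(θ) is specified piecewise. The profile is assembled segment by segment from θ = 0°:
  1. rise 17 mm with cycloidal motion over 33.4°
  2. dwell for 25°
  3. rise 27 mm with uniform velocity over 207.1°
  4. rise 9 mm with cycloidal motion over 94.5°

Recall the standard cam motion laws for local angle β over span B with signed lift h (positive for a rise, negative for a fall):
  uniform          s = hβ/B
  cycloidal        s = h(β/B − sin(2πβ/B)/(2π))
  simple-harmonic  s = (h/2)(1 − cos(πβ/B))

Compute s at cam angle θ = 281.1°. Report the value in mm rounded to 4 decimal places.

seg 1 [0°–33.4°] cycloidal, h=17: full span → s += 17 → s = 17.0000
seg 2 [33.4°–58.4°] dwell: s stays 17.0000
seg 3 [58.4°–265.5°] uniform, h=27: full span → s += 27 → s = 44.0000
seg 4 [265.5°–360°] cycloidal, h=9: θ=281.1° here. β=15.6, B=94.5. 9·(0.1651 − sin(2π·0.1651)/(2π)) = 0.2524 → s = 44.2524

44.2524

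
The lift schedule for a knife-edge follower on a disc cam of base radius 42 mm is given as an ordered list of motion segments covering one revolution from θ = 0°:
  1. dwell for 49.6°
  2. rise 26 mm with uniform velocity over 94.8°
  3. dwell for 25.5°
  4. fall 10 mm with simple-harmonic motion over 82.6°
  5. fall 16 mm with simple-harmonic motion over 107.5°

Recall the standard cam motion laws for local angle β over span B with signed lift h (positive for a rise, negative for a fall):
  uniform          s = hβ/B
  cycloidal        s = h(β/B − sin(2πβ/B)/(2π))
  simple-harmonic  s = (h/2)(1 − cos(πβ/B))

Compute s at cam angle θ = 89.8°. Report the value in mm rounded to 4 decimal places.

seg 1 [0°–49.6°] dwell: s stays 0.0000
seg 2 [49.6°–144.4°] uniform, h=26: θ=89.8° here. β=40.2, B=94.8. 26·40.2/94.8 = 11.0253 → s = 11.0253

11.0253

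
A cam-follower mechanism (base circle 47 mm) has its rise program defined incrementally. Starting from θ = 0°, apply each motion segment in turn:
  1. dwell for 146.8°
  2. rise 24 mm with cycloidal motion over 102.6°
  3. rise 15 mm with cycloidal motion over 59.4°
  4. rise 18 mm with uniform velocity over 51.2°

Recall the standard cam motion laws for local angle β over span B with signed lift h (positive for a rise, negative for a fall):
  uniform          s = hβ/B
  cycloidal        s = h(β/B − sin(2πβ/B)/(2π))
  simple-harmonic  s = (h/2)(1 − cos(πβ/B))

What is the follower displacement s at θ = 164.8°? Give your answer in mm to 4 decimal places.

seg 1 [0°–146.8°] dwell: s stays 0.0000
seg 2 [146.8°–249.4°] cycloidal, h=24: θ=164.8° here. β=18, B=102.6. 24·(0.1754 − sin(2π·0.1754)/(2π)) = 0.8024 → s = 0.8024

0.8024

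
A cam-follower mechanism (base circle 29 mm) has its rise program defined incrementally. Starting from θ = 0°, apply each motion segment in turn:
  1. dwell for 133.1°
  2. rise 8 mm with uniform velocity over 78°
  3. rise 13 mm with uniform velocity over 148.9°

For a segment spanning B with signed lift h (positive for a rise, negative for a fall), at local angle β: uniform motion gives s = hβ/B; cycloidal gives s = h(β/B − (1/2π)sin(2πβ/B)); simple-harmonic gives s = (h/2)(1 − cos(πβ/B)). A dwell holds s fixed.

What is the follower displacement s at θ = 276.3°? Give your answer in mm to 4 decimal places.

seg 1 [0°–133.1°] dwell: s stays 0.0000
seg 2 [133.1°–211.1°] uniform, h=8: full span → s += 8 → s = 8.0000
seg 3 [211.1°–360°] uniform, h=13: θ=276.3° here. β=65.2, B=148.9. 13·65.2/148.9 = 5.6924 → s = 13.6924

13.6924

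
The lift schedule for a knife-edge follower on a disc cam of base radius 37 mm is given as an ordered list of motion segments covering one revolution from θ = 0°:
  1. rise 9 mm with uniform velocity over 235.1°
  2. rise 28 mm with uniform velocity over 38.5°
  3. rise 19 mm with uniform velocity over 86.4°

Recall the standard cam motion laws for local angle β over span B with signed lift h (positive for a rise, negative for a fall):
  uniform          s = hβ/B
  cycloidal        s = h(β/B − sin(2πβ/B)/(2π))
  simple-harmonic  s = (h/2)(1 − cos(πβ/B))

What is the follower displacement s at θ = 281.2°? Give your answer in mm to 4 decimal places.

seg 1 [0°–235.1°] uniform, h=9: full span → s += 9 → s = 9.0000
seg 2 [235.1°–273.6°] uniform, h=28: full span → s += 28 → s = 37.0000
seg 3 [273.6°–360°] uniform, h=19: θ=281.2° here. β=7.6, B=86.4. 19·7.6/86.4 = 1.6713 → s = 38.6713

38.6713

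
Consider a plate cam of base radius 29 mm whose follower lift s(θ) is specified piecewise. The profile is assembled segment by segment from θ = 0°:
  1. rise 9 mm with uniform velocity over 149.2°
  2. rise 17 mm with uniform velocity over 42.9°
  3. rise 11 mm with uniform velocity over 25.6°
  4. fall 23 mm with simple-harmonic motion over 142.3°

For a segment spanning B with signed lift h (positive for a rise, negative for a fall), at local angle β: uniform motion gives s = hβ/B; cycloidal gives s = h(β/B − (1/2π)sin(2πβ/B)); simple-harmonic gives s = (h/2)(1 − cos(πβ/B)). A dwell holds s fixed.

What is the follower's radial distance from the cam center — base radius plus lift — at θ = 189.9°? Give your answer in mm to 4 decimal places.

seg 1 [0°–149.2°] uniform, h=9: full span → s += 9 → s = 9.0000
seg 2 [149.2°–192.1°] uniform, h=17: θ=189.9° here. β=40.7, B=42.9. 17·40.7/42.9 = 16.1282 → s = 25.1282
radial distance = base radius + s = 29 + 25.1282 = 54.1282

54.1282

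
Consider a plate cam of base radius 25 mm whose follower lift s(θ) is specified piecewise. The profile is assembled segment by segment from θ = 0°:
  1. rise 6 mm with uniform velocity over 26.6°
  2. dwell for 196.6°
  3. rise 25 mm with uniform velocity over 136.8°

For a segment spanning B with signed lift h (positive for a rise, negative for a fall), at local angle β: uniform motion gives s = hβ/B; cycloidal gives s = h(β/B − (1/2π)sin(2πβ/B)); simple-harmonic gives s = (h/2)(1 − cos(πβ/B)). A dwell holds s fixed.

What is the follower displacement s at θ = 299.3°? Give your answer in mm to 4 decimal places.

seg 1 [0°–26.6°] uniform, h=6: full span → s += 6 → s = 6.0000
seg 2 [26.6°–223.2°] dwell: s stays 6.0000
seg 3 [223.2°–360°] uniform, h=25: θ=299.3° here. β=76.1, B=136.8. 25·76.1/136.8 = 13.9072 → s = 19.9072

19.9072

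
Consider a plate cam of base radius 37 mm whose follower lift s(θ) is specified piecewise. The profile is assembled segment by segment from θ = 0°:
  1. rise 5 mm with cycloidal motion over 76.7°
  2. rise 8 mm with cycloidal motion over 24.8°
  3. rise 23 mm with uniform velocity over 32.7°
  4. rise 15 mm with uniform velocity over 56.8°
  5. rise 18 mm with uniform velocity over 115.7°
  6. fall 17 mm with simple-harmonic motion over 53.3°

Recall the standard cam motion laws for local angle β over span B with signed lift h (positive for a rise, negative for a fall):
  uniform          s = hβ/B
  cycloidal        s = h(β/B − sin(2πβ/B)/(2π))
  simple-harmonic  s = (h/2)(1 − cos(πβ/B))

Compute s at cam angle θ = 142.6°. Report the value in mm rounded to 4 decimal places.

seg 1 [0°–76.7°] cycloidal, h=5: full span → s += 5 → s = 5.0000
seg 2 [76.7°–101.5°] cycloidal, h=8: full span → s += 8 → s = 13.0000
seg 3 [101.5°–134.2°] uniform, h=23: full span → s += 23 → s = 36.0000
seg 4 [134.2°–191°] uniform, h=15: θ=142.6° here. β=8.4, B=56.8. 15·8.4/56.8 = 2.2183 → s = 38.2183

38.2183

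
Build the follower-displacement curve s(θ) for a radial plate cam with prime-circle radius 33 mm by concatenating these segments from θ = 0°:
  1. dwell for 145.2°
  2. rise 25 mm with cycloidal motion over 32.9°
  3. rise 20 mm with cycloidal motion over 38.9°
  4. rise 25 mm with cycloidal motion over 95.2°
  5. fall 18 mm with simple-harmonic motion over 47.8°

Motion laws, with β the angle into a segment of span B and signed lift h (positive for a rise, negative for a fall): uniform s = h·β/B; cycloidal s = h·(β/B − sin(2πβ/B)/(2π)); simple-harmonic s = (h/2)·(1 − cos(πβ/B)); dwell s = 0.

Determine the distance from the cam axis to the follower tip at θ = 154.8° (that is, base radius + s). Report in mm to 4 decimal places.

seg 1 [0°–145.2°] dwell: s stays 0.0000
seg 2 [145.2°–178.1°] cycloidal, h=25: θ=154.8° here. β=9.6, B=32.9. 25·(0.2918 − sin(2π·0.2918)/(2π)) = 3.4524 → s = 3.4524
radial distance = base radius + s = 33 + 3.4524 = 36.4524

36.4524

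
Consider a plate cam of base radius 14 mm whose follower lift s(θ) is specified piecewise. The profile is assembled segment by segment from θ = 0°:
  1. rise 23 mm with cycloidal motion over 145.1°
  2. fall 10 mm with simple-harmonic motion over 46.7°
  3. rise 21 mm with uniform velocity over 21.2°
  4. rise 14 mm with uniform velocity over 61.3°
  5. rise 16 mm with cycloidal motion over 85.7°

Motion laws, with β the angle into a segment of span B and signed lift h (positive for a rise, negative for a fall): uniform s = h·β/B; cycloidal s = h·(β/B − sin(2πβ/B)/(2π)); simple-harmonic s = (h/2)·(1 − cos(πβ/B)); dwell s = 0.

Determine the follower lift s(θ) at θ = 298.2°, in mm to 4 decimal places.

seg 1 [0°–145.1°] cycloidal, h=23: full span → s += 23 → s = 23.0000
seg 2 [145.1°–191.8°] simple-harmonic, h=-10: full span → s += -10 → s = 13.0000
seg 3 [191.8°–213°] uniform, h=21: full span → s += 21 → s = 34.0000
seg 4 [213°–274.3°] uniform, h=14: full span → s += 14 → s = 48.0000
seg 5 [274.3°–360°] cycloidal, h=16: θ=298.2° here. β=23.9, B=85.7. 16·(0.2789 − sin(2π·0.2789)/(2π)) = 1.9574 → s = 49.9574

49.9574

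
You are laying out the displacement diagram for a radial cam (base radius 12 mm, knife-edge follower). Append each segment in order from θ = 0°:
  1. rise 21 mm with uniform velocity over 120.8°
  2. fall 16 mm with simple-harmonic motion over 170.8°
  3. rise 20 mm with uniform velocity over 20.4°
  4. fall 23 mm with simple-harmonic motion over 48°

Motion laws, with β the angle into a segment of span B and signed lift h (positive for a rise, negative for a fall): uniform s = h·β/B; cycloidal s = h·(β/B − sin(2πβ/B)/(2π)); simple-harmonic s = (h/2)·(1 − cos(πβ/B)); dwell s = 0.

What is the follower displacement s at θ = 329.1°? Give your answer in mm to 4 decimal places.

seg 1 [0°–120.8°] uniform, h=21: full span → s += 21 → s = 21.0000
seg 2 [120.8°–291.6°] simple-harmonic, h=-16: full span → s += -16 → s = 5.0000
seg 3 [291.6°–312°] uniform, h=20: full span → s += 20 → s = 25.0000
seg 4 [312°–360°] simple-harmonic, h=-23: θ=329.1° here. β=17.1, B=48. -23/2·(1 − cos(π·0.3563)) = -6.4813 → s = 18.5187

18.5187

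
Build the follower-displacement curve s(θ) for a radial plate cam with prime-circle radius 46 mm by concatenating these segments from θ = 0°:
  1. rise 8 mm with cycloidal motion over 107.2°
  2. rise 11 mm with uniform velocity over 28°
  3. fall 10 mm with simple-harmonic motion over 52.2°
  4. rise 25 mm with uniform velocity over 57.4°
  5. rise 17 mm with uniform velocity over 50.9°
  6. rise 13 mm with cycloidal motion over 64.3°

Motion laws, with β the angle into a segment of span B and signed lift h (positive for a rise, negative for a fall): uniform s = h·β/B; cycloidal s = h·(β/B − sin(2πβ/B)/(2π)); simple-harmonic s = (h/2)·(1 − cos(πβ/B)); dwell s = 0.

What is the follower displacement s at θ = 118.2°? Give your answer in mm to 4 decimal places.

seg 1 [0°–107.2°] cycloidal, h=8: full span → s += 8 → s = 8.0000
seg 2 [107.2°–135.2°] uniform, h=11: θ=118.2° here. β=11, B=28. 11·11/28 = 4.3214 → s = 12.3214

12.3214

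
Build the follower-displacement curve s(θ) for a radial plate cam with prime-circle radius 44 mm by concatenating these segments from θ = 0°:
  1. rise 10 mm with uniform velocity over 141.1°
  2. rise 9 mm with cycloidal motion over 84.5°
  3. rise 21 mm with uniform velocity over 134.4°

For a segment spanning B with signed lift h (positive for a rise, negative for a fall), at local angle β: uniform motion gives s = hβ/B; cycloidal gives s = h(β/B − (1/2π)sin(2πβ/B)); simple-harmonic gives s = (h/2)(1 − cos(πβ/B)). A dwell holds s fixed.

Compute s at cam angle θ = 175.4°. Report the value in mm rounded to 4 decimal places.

seg 1 [0°–141.1°] uniform, h=10: full span → s += 10 → s = 10.0000
seg 2 [141.1°–225.6°] cycloidal, h=9: θ=175.4° here. β=34.3, B=84.5. 9·(0.4059 − sin(2π·0.4059)/(2π)) = 2.8550 → s = 12.8550

12.8550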